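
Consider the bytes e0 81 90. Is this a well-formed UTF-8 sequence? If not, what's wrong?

Leading byte 0xE0 = 11100000 → 3-byte form.
Continuation bytes all match 10xxxxxx. Payload decodes to 0x50.
But 0x50 < 0x800, the minimum for a 3-byte sequence — this is an overlong encoding.

invalid (overlong encoding)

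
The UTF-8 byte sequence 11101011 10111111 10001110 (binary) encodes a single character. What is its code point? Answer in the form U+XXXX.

Leading byte 0xEB = 11101011 matches 1110xxxx → 3-byte sequence.
Byte 1: 0xEB = 11101011, payload 1011 (4 bits).
Byte 2: 0xBF = 10111111 (10xxxxxx ✓), payload 111111.
Byte 3: 0x8E = 10001110 (10xxxxxx ✓), payload 001110.
Concatenate: 1011111111001110 = 0xBFCE (16 bits → U+BFCE).

U+BFCE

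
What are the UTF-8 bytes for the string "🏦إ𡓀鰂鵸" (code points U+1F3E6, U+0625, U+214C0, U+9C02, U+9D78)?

F0 9F 8F A6 D8 A5 F0 A1 93 80 E9 B0 82 E9 B5 B8

U+1F3E6: 4-byte form → F0 9F 8F A6.
U+0625: 2-byte form → D8 A5.
U+214C0: 4-byte form → F0 A1 93 80.
U+9C02: 3-byte form → E9 B0 82.
U+9D78: 3-byte form → E9 B5 B8.
Concatenated (16 bytes): F0 9F 8F A6 D8 A5 F0 A1 93 80 E9 B0 82 E9 B5 B8.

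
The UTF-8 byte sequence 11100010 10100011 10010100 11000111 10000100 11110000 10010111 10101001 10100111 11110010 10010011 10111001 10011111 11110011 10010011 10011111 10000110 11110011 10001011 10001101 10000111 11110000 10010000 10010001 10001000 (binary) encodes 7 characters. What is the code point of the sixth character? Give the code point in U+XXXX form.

U+CB347

Offset 0: leading byte 0xE2 = 11100010 → 3-byte char #1 = E2 A3 94.
Offset 3: leading byte 0xC7 = 11000111 → 2-byte char #2 = C7 84.
Offset 5: leading byte 0xF0 = 11110000 → 4-byte char #3 = F0 97 A9 A7.
Offset 9: leading byte 0xF2 = 11110010 → 4-byte char #4 = F2 93 B9 9F.
Offset 13: leading byte 0xF3 = 11110011 → 4-byte char #5 = F3 93 9F 86.
Offset 17: leading byte 0xF3 = 11110011 → 4-byte char #6 = F3 8B 8D 87.
Leading byte 0xF3 = 11110011 matches 11110xxx → 4-byte sequence.
Byte 1: 0xF3 = 11110011, payload 011 (3 bits).
Byte 2: 0x8B = 10001011 (10xxxxxx ✓), payload 001011.
Byte 3: 0x8D = 10001101 (10xxxxxx ✓), payload 001101.
Byte 4: 0x87 = 10000111 (10xxxxxx ✓), payload 000111.
Concatenate: 011001011001101000111 = 0xCB347 (21 bits → U+CB347).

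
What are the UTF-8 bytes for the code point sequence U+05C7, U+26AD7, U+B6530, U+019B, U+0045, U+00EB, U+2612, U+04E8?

U+05C7: 2-byte form → D7 87.
U+26AD7: 4-byte form → F0 A6 AB 97.
U+B6530: 4-byte form → F2 B6 94 B0.
U+019B: 2-byte form → C6 9B.
U+0045: 1-byte form → 45.
U+00EB: 2-byte form → C3 AB.
U+2612: 3-byte form → E2 98 92.
U+04E8: 2-byte form → D3 A8.
Concatenated (20 bytes): D7 87 F0 A6 AB 97 F2 B6 94 B0 C6 9B 45 C3 AB E2 98 92 D3 A8.

D7 87 F0 A6 AB 97 F2 B6 94 B0 C6 9B 45 C3 AB E2 98 92 D3 A8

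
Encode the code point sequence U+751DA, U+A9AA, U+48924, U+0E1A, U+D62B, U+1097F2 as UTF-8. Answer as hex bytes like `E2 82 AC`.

F1 B5 87 9A EA A6 AA F1 88 A4 A4 E0 B8 9A ED 98 AB F4 89 9F B2

U+751DA: 4-byte form → F1 B5 87 9A.
U+A9AA: 3-byte form → EA A6 AA.
U+48924: 4-byte form → F1 88 A4 A4.
U+0E1A: 3-byte form → E0 B8 9A.
U+D62B: 3-byte form → ED 98 AB.
U+1097F2: 4-byte form → F4 89 9F B2.
Concatenated (21 bytes): F1 B5 87 9A EA A6 AA F1 88 A4 A4 E0 B8 9A ED 98 AB F4 89 9F B2.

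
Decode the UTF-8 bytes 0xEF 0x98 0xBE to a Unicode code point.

U+F63E

Leading byte 0xEF = 11101111 matches 1110xxxx → 3-byte sequence.
Byte 1: 0xEF = 11101111, payload 1111 (4 bits).
Byte 2: 0x98 = 10011000 (10xxxxxx ✓), payload 011000.
Byte 3: 0xBE = 10111110 (10xxxxxx ✓), payload 111110.
Concatenate: 1111011000111110 = 0xF63E (16 bits → U+F63E).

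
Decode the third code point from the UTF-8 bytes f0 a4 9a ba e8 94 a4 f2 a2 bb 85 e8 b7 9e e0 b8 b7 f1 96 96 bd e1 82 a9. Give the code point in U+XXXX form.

U+A2EC5

Offset 0: leading byte 0xF0 = 11110000 → 4-byte char #1 = F0 A4 9A BA.
Offset 4: leading byte 0xE8 = 11101000 → 3-byte char #2 = E8 94 A4.
Offset 7: leading byte 0xF2 = 11110010 → 4-byte char #3 = F2 A2 BB 85.
Leading byte 0xF2 = 11110010 matches 11110xxx → 4-byte sequence.
Byte 1: 0xF2 = 11110010, payload 010 (3 bits).
Byte 2: 0xA2 = 10100010 (10xxxxxx ✓), payload 100010.
Byte 3: 0xBB = 10111011 (10xxxxxx ✓), payload 111011.
Byte 4: 0x85 = 10000101 (10xxxxxx ✓), payload 000101.
Concatenate: 010100010111011000101 = 0xA2EC5 (21 bits → U+A2EC5).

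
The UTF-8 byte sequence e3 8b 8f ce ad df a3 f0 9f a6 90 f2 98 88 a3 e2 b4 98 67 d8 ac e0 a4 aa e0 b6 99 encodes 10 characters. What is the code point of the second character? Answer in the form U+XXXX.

U+03AD

Offset 0: leading byte 0xE3 = 11100011 → 3-byte char #1 = E3 8B 8F.
Offset 3: leading byte 0xCE = 11001110 → 2-byte char #2 = CE AD.
Leading byte 0xCE = 11001110 matches 110xxxxx → 2-byte sequence.
Byte 1: 0xCE = 11001110, payload 01110 (5 bits).
Byte 2: 0xAD = 10101101 (10xxxxxx ✓), payload 101101.
Concatenate: 01110101101 = 0x3AD (11 bits → U+03AD).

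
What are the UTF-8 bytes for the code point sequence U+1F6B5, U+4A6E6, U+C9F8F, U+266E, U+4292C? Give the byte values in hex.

F0 9F 9A B5 F1 8A 9B A6 F3 89 BE 8F E2 99 AE F1 82 A4 AC

U+1F6B5: 4-byte form → F0 9F 9A B5.
U+4A6E6: 4-byte form → F1 8A 9B A6.
U+C9F8F: 4-byte form → F3 89 BE 8F.
U+266E: 3-byte form → E2 99 AE.
U+4292C: 4-byte form → F1 82 A4 AC.
Concatenated (19 bytes): F0 9F 9A B5 F1 8A 9B A6 F3 89 BE 8F E2 99 AE F1 82 A4 AC.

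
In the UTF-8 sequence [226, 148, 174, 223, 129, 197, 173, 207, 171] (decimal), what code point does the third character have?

U+016D

Offset 0: leading byte 0xE2 = 11100010 → 3-byte char #1 = E2 94 AE.
Offset 3: leading byte 0xDF = 11011111 → 2-byte char #2 = DF 81.
Offset 5: leading byte 0xC5 = 11000101 → 2-byte char #3 = C5 AD.
Leading byte 0xC5 = 11000101 matches 110xxxxx → 2-byte sequence.
Byte 1: 0xC5 = 11000101, payload 00101 (5 bits).
Byte 2: 0xAD = 10101101 (10xxxxxx ✓), payload 101101.
Concatenate: 00101101101 = 0x16D (11 bits → U+016D).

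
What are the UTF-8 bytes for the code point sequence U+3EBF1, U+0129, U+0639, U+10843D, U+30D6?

U+3EBF1: 4-byte form → F0 BE AF B1.
U+0129: 2-byte form → C4 A9.
U+0639: 2-byte form → D8 B9.
U+10843D: 4-byte form → F4 88 90 BD.
U+30D6: 3-byte form → E3 83 96.
Concatenated (15 bytes): F0 BE AF B1 C4 A9 D8 B9 F4 88 90 BD E3 83 96.

F0 BE AF B1 C4 A9 D8 B9 F4 88 90 BD E3 83 96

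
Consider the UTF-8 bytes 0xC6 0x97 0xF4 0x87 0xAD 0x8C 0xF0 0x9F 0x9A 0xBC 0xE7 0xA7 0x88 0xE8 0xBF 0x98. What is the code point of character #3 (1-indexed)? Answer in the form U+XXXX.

Offset 0: leading byte 0xC6 = 11000110 → 2-byte char #1 = C6 97.
Offset 2: leading byte 0xF4 = 11110100 → 4-byte char #2 = F4 87 AD 8C.
Offset 6: leading byte 0xF0 = 11110000 → 4-byte char #3 = F0 9F 9A BC.
Leading byte 0xF0 = 11110000 matches 11110xxx → 4-byte sequence.
Byte 1: 0xF0 = 11110000, payload 000 (3 bits).
Byte 2: 0x9F = 10011111 (10xxxxxx ✓), payload 011111.
Byte 3: 0x9A = 10011010 (10xxxxxx ✓), payload 011010.
Byte 4: 0xBC = 10111100 (10xxxxxx ✓), payload 111100.
Concatenate: 000011111011010111100 = 0x1F6BC (21 bits → U+1F6BC).

U+1F6BC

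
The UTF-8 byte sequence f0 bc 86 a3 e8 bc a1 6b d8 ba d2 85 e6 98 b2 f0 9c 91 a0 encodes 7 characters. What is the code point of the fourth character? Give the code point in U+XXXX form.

U+063A

Offset 0: leading byte 0xF0 = 11110000 → 4-byte char #1 = F0 BC 86 A3.
Offset 4: leading byte 0xE8 = 11101000 → 3-byte char #2 = E8 BC A1.
Offset 7: leading byte 0x6B = 01101011 → 1-byte char #3 = 6B.
Offset 8: leading byte 0xD8 = 11011000 → 2-byte char #4 = D8 BA.
Leading byte 0xD8 = 11011000 matches 110xxxxx → 2-byte sequence.
Byte 1: 0xD8 = 11011000, payload 11000 (5 bits).
Byte 2: 0xBA = 10111010 (10xxxxxx ✓), payload 111010.
Concatenate: 11000111010 = 0x63A (11 bits → U+063A).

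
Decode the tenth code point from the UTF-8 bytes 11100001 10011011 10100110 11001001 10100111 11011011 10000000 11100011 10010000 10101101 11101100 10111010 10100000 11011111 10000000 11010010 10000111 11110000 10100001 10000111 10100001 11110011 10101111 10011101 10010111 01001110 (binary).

Offset 0: leading byte 0xE1 = 11100001 → 3-byte char #1 = E1 9B A6.
Offset 3: leading byte 0xC9 = 11001001 → 2-byte char #2 = C9 A7.
Offset 5: leading byte 0xDB = 11011011 → 2-byte char #3 = DB 80.
Offset 7: leading byte 0xE3 = 11100011 → 3-byte char #4 = E3 90 AD.
Offset 10: leading byte 0xEC = 11101100 → 3-byte char #5 = EC BA A0.
Offset 13: leading byte 0xDF = 11011111 → 2-byte char #6 = DF 80.
Offset 15: leading byte 0xD2 = 11010010 → 2-byte char #7 = D2 87.
Offset 17: leading byte 0xF0 = 11110000 → 4-byte char #8 = F0 A1 87 A1.
Offset 21: leading byte 0xF3 = 11110011 → 4-byte char #9 = F3 AF 9D 97.
Offset 25: leading byte 0x4E = 01001110 → 1-byte char #10 = 4E.
Leading byte 0x4E = 01001110 matches 0xxxxxxx → 1-byte sequence.
Byte 1: 0x4E = 01001110, payload 1001110 (7 bits).
Concatenate: 1001110 = 0x4E (7 bits → U+004E).

U+004E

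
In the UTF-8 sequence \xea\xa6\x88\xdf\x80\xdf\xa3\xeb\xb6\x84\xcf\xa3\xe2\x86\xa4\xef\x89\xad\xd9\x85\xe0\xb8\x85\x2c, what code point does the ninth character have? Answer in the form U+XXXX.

U+0E05

Offset 0: leading byte 0xEA = 11101010 → 3-byte char #1 = EA A6 88.
Offset 3: leading byte 0xDF = 11011111 → 2-byte char #2 = DF 80.
Offset 5: leading byte 0xDF = 11011111 → 2-byte char #3 = DF A3.
Offset 7: leading byte 0xEB = 11101011 → 3-byte char #4 = EB B6 84.
Offset 10: leading byte 0xCF = 11001111 → 2-byte char #5 = CF A3.
Offset 12: leading byte 0xE2 = 11100010 → 3-byte char #6 = E2 86 A4.
Offset 15: leading byte 0xEF = 11101111 → 3-byte char #7 = EF 89 AD.
Offset 18: leading byte 0xD9 = 11011001 → 2-byte char #8 = D9 85.
Offset 20: leading byte 0xE0 = 11100000 → 3-byte char #9 = E0 B8 85.
Leading byte 0xE0 = 11100000 matches 1110xxxx → 3-byte sequence.
Byte 1: 0xE0 = 11100000, payload 0000 (4 bits).
Byte 2: 0xB8 = 10111000 (10xxxxxx ✓), payload 111000.
Byte 3: 0x85 = 10000101 (10xxxxxx ✓), payload 000101.
Concatenate: 0000111000000101 = 0xE05 (16 bits → U+0E05).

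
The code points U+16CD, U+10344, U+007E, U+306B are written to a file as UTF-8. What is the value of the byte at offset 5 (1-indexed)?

1-indexed offset 5 is 0-indexed offset 4.
U+16CD → 3-byte form E1 9B 8D at offsets 0–2.
U+10344 → 4-byte form F0 90 8D 84 at offsets 3–6.
Offset 4 falls in char 2's range; it's byte 2 of F0 90 8D 84 = 0x90.

0x90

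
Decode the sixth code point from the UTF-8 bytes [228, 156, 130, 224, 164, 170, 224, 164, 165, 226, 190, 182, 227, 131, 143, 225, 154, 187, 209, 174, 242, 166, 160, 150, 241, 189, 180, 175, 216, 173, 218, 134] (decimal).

Offset 0: leading byte 0xE4 = 11100100 → 3-byte char #1 = E4 9C 82.
Offset 3: leading byte 0xE0 = 11100000 → 3-byte char #2 = E0 A4 AA.
Offset 6: leading byte 0xE0 = 11100000 → 3-byte char #3 = E0 A4 A5.
Offset 9: leading byte 0xE2 = 11100010 → 3-byte char #4 = E2 BE B6.
Offset 12: leading byte 0xE3 = 11100011 → 3-byte char #5 = E3 83 8F.
Offset 15: leading byte 0xE1 = 11100001 → 3-byte char #6 = E1 9A BB.
Leading byte 0xE1 = 11100001 matches 1110xxxx → 3-byte sequence.
Byte 1: 0xE1 = 11100001, payload 0001 (4 bits).
Byte 2: 0x9A = 10011010 (10xxxxxx ✓), payload 011010.
Byte 3: 0xBB = 10111011 (10xxxxxx ✓), payload 111011.
Concatenate: 0001011010111011 = 0x16BB (16 bits → U+16BB).

U+16BB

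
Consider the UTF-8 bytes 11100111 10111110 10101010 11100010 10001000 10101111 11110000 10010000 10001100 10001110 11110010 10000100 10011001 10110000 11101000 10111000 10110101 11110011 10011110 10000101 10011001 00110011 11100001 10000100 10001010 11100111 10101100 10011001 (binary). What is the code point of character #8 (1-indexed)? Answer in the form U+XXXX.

Offset 0: leading byte 0xE7 = 11100111 → 3-byte char #1 = E7 BE AA.
Offset 3: leading byte 0xE2 = 11100010 → 3-byte char #2 = E2 88 AF.
Offset 6: leading byte 0xF0 = 11110000 → 4-byte char #3 = F0 90 8C 8E.
Offset 10: leading byte 0xF2 = 11110010 → 4-byte char #4 = F2 84 99 B0.
Offset 14: leading byte 0xE8 = 11101000 → 3-byte char #5 = E8 B8 B5.
Offset 17: leading byte 0xF3 = 11110011 → 4-byte char #6 = F3 9E 85 99.
Offset 21: leading byte 0x33 = 00110011 → 1-byte char #7 = 33.
Offset 22: leading byte 0xE1 = 11100001 → 3-byte char #8 = E1 84 8A.
Leading byte 0xE1 = 11100001 matches 1110xxxx → 3-byte sequence.
Byte 1: 0xE1 = 11100001, payload 0001 (4 bits).
Byte 2: 0x84 = 10000100 (10xxxxxx ✓), payload 000100.
Byte 3: 0x8A = 10001010 (10xxxxxx ✓), payload 001010.
Concatenate: 0001000100001010 = 0x110A (16 bits → U+110A).

U+110A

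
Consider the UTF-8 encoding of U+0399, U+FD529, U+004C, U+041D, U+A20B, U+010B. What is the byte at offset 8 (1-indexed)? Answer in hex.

0xD0

1-indexed offset 8 is 0-indexed offset 7.
U+0399 → 2-byte form CE 99 at offsets 0–1.
U+FD529 → 4-byte form F3 BD 94 A9 at offsets 2–5.
U+004C → 1-byte form 4C at offsets 6–6.
U+041D → 2-byte form D0 9D at offsets 7–8.
Offset 7 falls in char 4's range; it's byte 1 of D0 9D = 0xD0.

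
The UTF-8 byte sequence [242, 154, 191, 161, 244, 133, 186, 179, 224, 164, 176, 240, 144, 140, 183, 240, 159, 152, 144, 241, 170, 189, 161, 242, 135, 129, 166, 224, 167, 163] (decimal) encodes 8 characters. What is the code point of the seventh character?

Offset 0: leading byte 0xF2 = 11110010 → 4-byte char #1 = F2 9A BF A1.
Offset 4: leading byte 0xF4 = 11110100 → 4-byte char #2 = F4 85 BA B3.
Offset 8: leading byte 0xE0 = 11100000 → 3-byte char #3 = E0 A4 B0.
Offset 11: leading byte 0xF0 = 11110000 → 4-byte char #4 = F0 90 8C B7.
Offset 15: leading byte 0xF0 = 11110000 → 4-byte char #5 = F0 9F 98 90.
Offset 19: leading byte 0xF1 = 11110001 → 4-byte char #6 = F1 AA BD A1.
Offset 23: leading byte 0xF2 = 11110010 → 4-byte char #7 = F2 87 81 A6.
Leading byte 0xF2 = 11110010 matches 11110xxx → 4-byte sequence.
Byte 1: 0xF2 = 11110010, payload 010 (3 bits).
Byte 2: 0x87 = 10000111 (10xxxxxx ✓), payload 000111.
Byte 3: 0x81 = 10000001 (10xxxxxx ✓), payload 000001.
Byte 4: 0xA6 = 10100110 (10xxxxxx ✓), payload 100110.
Concatenate: 010000111000001100110 = 0x87066 (21 bits → U+87066).

U+87066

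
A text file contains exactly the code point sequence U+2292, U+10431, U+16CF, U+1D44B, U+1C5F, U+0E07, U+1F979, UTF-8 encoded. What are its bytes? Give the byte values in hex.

E2 8A 92 F0 90 90 B1 E1 9B 8F F0 9D 91 8B E1 B1 9F E0 B8 87 F0 9F A5 B9

U+2292: 3-byte form → E2 8A 92.
U+10431: 4-byte form → F0 90 90 B1.
U+16CF: 3-byte form → E1 9B 8F.
U+1D44B: 4-byte form → F0 9D 91 8B.
U+1C5F: 3-byte form → E1 B1 9F.
U+0E07: 3-byte form → E0 B8 87.
U+1F979: 4-byte form → F0 9F A5 B9.
Concatenated (24 bytes): E2 8A 92 F0 90 90 B1 E1 9B 8F F0 9D 91 8B E1 B1 9F E0 B8 87 F0 9F A5 B9.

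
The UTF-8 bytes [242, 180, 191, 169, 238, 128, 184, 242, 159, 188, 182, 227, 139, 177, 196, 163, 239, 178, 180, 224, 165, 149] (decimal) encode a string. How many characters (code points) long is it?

Byte at offset 0: 0xF2 = 11110010 → 4-byte char (#1). Advance 4.
Byte at offset 4: 0xEE = 11101110 → 3-byte char (#2). Advance 3.
Byte at offset 7: 0xF2 = 11110010 → 4-byte char (#3). Advance 4.
Byte at offset 11: 0xE3 = 11100011 → 3-byte char (#4). Advance 3.
Byte at offset 14: 0xC4 = 11000100 → 2-byte char (#5). Advance 2.
Byte at offset 16: 0xEF = 11101111 → 3-byte char (#6). Advance 3.
Byte at offset 19: 0xE0 = 11100000 → 3-byte char (#7). Advance 3.
Reached end at offset 22 after 7 code points.

7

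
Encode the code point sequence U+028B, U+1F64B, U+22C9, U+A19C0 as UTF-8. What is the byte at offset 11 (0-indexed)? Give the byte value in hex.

0xA7

U+028B → 2-byte form CA 8B at offsets 0–1.
U+1F64B → 4-byte form F0 9F 99 8B at offsets 2–5.
U+22C9 → 3-byte form E2 8B 89 at offsets 6–8.
U+A19C0 → 4-byte form F2 A1 A7 80 at offsets 9–12.
Offset 11 falls in char 4's range; it's byte 3 of F2 A1 A7 80 = 0xA7.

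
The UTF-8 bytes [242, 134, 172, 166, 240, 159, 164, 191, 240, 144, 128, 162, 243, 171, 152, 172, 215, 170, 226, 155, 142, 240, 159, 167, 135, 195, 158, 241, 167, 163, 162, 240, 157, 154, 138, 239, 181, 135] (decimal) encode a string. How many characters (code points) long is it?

11

Byte at offset 0: 0xF2 = 11110010 → 4-byte char (#1). Advance 4.
Byte at offset 4: 0xF0 = 11110000 → 4-byte char (#2). Advance 4.
Byte at offset 8: 0xF0 = 11110000 → 4-byte char (#3). Advance 4.
Byte at offset 12: 0xF3 = 11110011 → 4-byte char (#4). Advance 4.
Byte at offset 16: 0xD7 = 11010111 → 2-byte char (#5). Advance 2.
Byte at offset 18: 0xE2 = 11100010 → 3-byte char (#6). Advance 3.
Byte at offset 21: 0xF0 = 11110000 → 4-byte char (#7). Advance 4.
Byte at offset 25: 0xC3 = 11000011 → 2-byte char (#8). Advance 2.
Byte at offset 27: 0xF1 = 11110001 → 4-byte char (#9). Advance 4.
Byte at offset 31: 0xF0 = 11110000 → 4-byte char (#10). Advance 4.
Byte at offset 35: 0xEF = 11101111 → 3-byte char (#11). Advance 3.
Reached end at offset 38 after 11 code points.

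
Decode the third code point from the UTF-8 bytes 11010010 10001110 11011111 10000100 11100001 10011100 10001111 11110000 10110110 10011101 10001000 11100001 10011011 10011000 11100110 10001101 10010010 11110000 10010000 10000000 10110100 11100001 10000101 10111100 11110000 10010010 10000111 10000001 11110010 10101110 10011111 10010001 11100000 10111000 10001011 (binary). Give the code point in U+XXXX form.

U+170F

Offset 0: leading byte 0xD2 = 11010010 → 2-byte char #1 = D2 8E.
Offset 2: leading byte 0xDF = 11011111 → 2-byte char #2 = DF 84.
Offset 4: leading byte 0xE1 = 11100001 → 3-byte char #3 = E1 9C 8F.
Leading byte 0xE1 = 11100001 matches 1110xxxx → 3-byte sequence.
Byte 1: 0xE1 = 11100001, payload 0001 (4 bits).
Byte 2: 0x9C = 10011100 (10xxxxxx ✓), payload 011100.
Byte 3: 0x8F = 10001111 (10xxxxxx ✓), payload 001111.
Concatenate: 0001011100001111 = 0x170F (16 bits → U+170F).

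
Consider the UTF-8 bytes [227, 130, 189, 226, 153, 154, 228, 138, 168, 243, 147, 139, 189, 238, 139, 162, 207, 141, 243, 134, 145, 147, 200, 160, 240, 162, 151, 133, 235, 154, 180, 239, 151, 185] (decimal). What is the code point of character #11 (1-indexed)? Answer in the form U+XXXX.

Offset 0: leading byte 0xE3 = 11100011 → 3-byte char #1 = E3 82 BD.
Offset 3: leading byte 0xE2 = 11100010 → 3-byte char #2 = E2 99 9A.
Offset 6: leading byte 0xE4 = 11100100 → 3-byte char #3 = E4 8A A8.
Offset 9: leading byte 0xF3 = 11110011 → 4-byte char #4 = F3 93 8B BD.
Offset 13: leading byte 0xEE = 11101110 → 3-byte char #5 = EE 8B A2.
Offset 16: leading byte 0xCF = 11001111 → 2-byte char #6 = CF 8D.
Offset 18: leading byte 0xF3 = 11110011 → 4-byte char #7 = F3 86 91 93.
Offset 22: leading byte 0xC8 = 11001000 → 2-byte char #8 = C8 A0.
Offset 24: leading byte 0xF0 = 11110000 → 4-byte char #9 = F0 A2 97 85.
Offset 28: leading byte 0xEB = 11101011 → 3-byte char #10 = EB 9A B4.
Offset 31: leading byte 0xEF = 11101111 → 3-byte char #11 = EF 97 B9.
Leading byte 0xEF = 11101111 matches 1110xxxx → 3-byte sequence.
Byte 1: 0xEF = 11101111, payload 1111 (4 bits).
Byte 2: 0x97 = 10010111 (10xxxxxx ✓), payload 010111.
Byte 3: 0xB9 = 10111001 (10xxxxxx ✓), payload 111001.
Concatenate: 1111010111111001 = 0xF5F9 (16 bits → U+F5F9).

U+F5F9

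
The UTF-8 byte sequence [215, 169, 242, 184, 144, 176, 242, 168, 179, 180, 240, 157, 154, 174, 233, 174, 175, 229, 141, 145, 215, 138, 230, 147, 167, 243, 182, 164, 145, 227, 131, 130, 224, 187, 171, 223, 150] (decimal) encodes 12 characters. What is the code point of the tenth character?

U+30C2

Offset 0: leading byte 0xD7 = 11010111 → 2-byte char #1 = D7 A9.
Offset 2: leading byte 0xF2 = 11110010 → 4-byte char #2 = F2 B8 90 B0.
Offset 6: leading byte 0xF2 = 11110010 → 4-byte char #3 = F2 A8 B3 B4.
Offset 10: leading byte 0xF0 = 11110000 → 4-byte char #4 = F0 9D 9A AE.
Offset 14: leading byte 0xE9 = 11101001 → 3-byte char #5 = E9 AE AF.
Offset 17: leading byte 0xE5 = 11100101 → 3-byte char #6 = E5 8D 91.
Offset 20: leading byte 0xD7 = 11010111 → 2-byte char #7 = D7 8A.
Offset 22: leading byte 0xE6 = 11100110 → 3-byte char #8 = E6 93 A7.
Offset 25: leading byte 0xF3 = 11110011 → 4-byte char #9 = F3 B6 A4 91.
Offset 29: leading byte 0xE3 = 11100011 → 3-byte char #10 = E3 83 82.
Leading byte 0xE3 = 11100011 matches 1110xxxx → 3-byte sequence.
Byte 1: 0xE3 = 11100011, payload 0011 (4 bits).
Byte 2: 0x83 = 10000011 (10xxxxxx ✓), payload 000011.
Byte 3: 0x82 = 10000010 (10xxxxxx ✓), payload 000010.
Concatenate: 0011000011000010 = 0x30C2 (16 bits → U+30C2).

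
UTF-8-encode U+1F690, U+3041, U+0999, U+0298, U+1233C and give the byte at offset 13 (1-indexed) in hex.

1-indexed offset 13 is 0-indexed offset 12.
U+1F690 → 4-byte form F0 9F 9A 90 at offsets 0–3.
U+3041 → 3-byte form E3 81 81 at offsets 4–6.
U+0999 → 3-byte form E0 A6 99 at offsets 7–9.
U+0298 → 2-byte form CA 98 at offsets 10–11.
U+1233C → 4-byte form F0 92 8C BC at offsets 12–15.
Offset 12 falls in char 5's range; it's byte 1 of F0 92 8C BC = 0xF0.

0xF0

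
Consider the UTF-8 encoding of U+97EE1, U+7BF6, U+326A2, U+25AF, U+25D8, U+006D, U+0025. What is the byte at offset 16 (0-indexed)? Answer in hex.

U+97EE1 → 4-byte form F2 97 BB A1 at offsets 0–3.
U+7BF6 → 3-byte form E7 AF B6 at offsets 4–6.
U+326A2 → 4-byte form F0 B2 9A A2 at offsets 7–10.
U+25AF → 3-byte form E2 96 AF at offsets 11–13.
U+25D8 → 3-byte form E2 97 98 at offsets 14–16.
Offset 16 falls in char 5's range; it's byte 3 of E2 97 98 = 0x98.

0x98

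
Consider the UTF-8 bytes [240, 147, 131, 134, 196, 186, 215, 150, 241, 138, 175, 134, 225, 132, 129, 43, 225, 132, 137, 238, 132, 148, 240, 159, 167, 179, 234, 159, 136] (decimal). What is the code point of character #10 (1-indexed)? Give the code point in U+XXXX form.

U+A7C8

Offset 0: leading byte 0xF0 = 11110000 → 4-byte char #1 = F0 93 83 86.
Offset 4: leading byte 0xC4 = 11000100 → 2-byte char #2 = C4 BA.
Offset 6: leading byte 0xD7 = 11010111 → 2-byte char #3 = D7 96.
Offset 8: leading byte 0xF1 = 11110001 → 4-byte char #4 = F1 8A AF 86.
Offset 12: leading byte 0xE1 = 11100001 → 3-byte char #5 = E1 84 81.
Offset 15: leading byte 0x2B = 00101011 → 1-byte char #6 = 2B.
Offset 16: leading byte 0xE1 = 11100001 → 3-byte char #7 = E1 84 89.
Offset 19: leading byte 0xEE = 11101110 → 3-byte char #8 = EE 84 94.
Offset 22: leading byte 0xF0 = 11110000 → 4-byte char #9 = F0 9F A7 B3.
Offset 26: leading byte 0xEA = 11101010 → 3-byte char #10 = EA 9F 88.
Leading byte 0xEA = 11101010 matches 1110xxxx → 3-byte sequence.
Byte 1: 0xEA = 11101010, payload 1010 (4 bits).
Byte 2: 0x9F = 10011111 (10xxxxxx ✓), payload 011111.
Byte 3: 0x88 = 10001000 (10xxxxxx ✓), payload 001000.
Concatenate: 1010011111001000 = 0xA7C8 (16 bits → U+A7C8).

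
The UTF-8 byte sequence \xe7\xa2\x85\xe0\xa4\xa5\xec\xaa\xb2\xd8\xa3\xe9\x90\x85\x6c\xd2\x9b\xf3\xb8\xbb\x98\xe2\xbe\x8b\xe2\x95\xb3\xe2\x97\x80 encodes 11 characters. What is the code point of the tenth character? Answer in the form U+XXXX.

Offset 0: leading byte 0xE7 = 11100111 → 3-byte char #1 = E7 A2 85.
Offset 3: leading byte 0xE0 = 11100000 → 3-byte char #2 = E0 A4 A5.
Offset 6: leading byte 0xEC = 11101100 → 3-byte char #3 = EC AA B2.
Offset 9: leading byte 0xD8 = 11011000 → 2-byte char #4 = D8 A3.
Offset 11: leading byte 0xE9 = 11101001 → 3-byte char #5 = E9 90 85.
Offset 14: leading byte 0x6C = 01101100 → 1-byte char #6 = 6C.
Offset 15: leading byte 0xD2 = 11010010 → 2-byte char #7 = D2 9B.
Offset 17: leading byte 0xF3 = 11110011 → 4-byte char #8 = F3 B8 BB 98.
Offset 21: leading byte 0xE2 = 11100010 → 3-byte char #9 = E2 BE 8B.
Offset 24: leading byte 0xE2 = 11100010 → 3-byte char #10 = E2 95 B3.
Leading byte 0xE2 = 11100010 matches 1110xxxx → 3-byte sequence.
Byte 1: 0xE2 = 11100010, payload 0010 (4 bits).
Byte 2: 0x95 = 10010101 (10xxxxxx ✓), payload 010101.
Byte 3: 0xB3 = 10110011 (10xxxxxx ✓), payload 110011.
Concatenate: 0010010101110011 = 0x2573 (16 bits → U+2573).

U+2573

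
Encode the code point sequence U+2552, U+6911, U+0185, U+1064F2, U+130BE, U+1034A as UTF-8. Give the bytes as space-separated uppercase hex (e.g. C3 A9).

E2 95 92 E6 A4 91 C6 85 F4 86 93 B2 F0 93 82 BE F0 90 8D 8A

U+2552: 3-byte form → E2 95 92.
U+6911: 3-byte form → E6 A4 91.
U+0185: 2-byte form → C6 85.
U+1064F2: 4-byte form → F4 86 93 B2.
U+130BE: 4-byte form → F0 93 82 BE.
U+1034A: 4-byte form → F0 90 8D 8A.
Concatenated (20 bytes): E2 95 92 E6 A4 91 C6 85 F4 86 93 B2 F0 93 82 BE F0 90 8D 8A.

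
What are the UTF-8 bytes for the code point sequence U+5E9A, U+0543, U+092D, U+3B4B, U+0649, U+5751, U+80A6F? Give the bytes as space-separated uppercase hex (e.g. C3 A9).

U+5E9A: 3-byte form → E5 BA 9A.
U+0543: 2-byte form → D5 83.
U+092D: 3-byte form → E0 A4 AD.
U+3B4B: 3-byte form → E3 AD 8B.
U+0649: 2-byte form → D9 89.
U+5751: 3-byte form → E5 9D 91.
U+80A6F: 4-byte form → F2 80 A9 AF.
Concatenated (20 bytes): E5 BA 9A D5 83 E0 A4 AD E3 AD 8B D9 89 E5 9D 91 F2 80 A9 AF.

E5 BA 9A D5 83 E0 A4 AD E3 AD 8B D9 89 E5 9D 91 F2 80 A9 AF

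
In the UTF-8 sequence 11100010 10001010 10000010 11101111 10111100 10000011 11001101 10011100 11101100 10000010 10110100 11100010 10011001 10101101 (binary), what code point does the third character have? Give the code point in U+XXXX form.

U+035C

Offset 0: leading byte 0xE2 = 11100010 → 3-byte char #1 = E2 8A 82.
Offset 3: leading byte 0xEF = 11101111 → 3-byte char #2 = EF BC 83.
Offset 6: leading byte 0xCD = 11001101 → 2-byte char #3 = CD 9C.
Leading byte 0xCD = 11001101 matches 110xxxxx → 2-byte sequence.
Byte 1: 0xCD = 11001101, payload 01101 (5 bits).
Byte 2: 0x9C = 10011100 (10xxxxxx ✓), payload 011100.
Concatenate: 01101011100 = 0x35C (11 bits → U+035C).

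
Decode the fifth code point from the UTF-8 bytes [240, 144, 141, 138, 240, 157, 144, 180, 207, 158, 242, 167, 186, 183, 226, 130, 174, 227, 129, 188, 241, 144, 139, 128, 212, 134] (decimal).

Offset 0: leading byte 0xF0 = 11110000 → 4-byte char #1 = F0 90 8D 8A.
Offset 4: leading byte 0xF0 = 11110000 → 4-byte char #2 = F0 9D 90 B4.
Offset 8: leading byte 0xCF = 11001111 → 2-byte char #3 = CF 9E.
Offset 10: leading byte 0xF2 = 11110010 → 4-byte char #4 = F2 A7 BA B7.
Offset 14: leading byte 0xE2 = 11100010 → 3-byte char #5 = E2 82 AE.
Leading byte 0xE2 = 11100010 matches 1110xxxx → 3-byte sequence.
Byte 1: 0xE2 = 11100010, payload 0010 (4 bits).
Byte 2: 0x82 = 10000010 (10xxxxxx ✓), payload 000010.
Byte 3: 0xAE = 10101110 (10xxxxxx ✓), payload 101110.
Concatenate: 0010000010101110 = 0x20AE (16 bits → U+20AE).

U+20AE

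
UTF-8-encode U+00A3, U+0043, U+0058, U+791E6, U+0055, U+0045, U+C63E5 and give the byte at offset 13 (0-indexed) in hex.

U+00A3 → 2-byte form C2 A3 at offsets 0–1.
U+0043 → 1-byte form 43 at offsets 2–2.
U+0058 → 1-byte form 58 at offsets 3–3.
U+791E6 → 4-byte form F1 B9 87 A6 at offsets 4–7.
U+0055 → 1-byte form 55 at offsets 8–8.
U+0045 → 1-byte form 45 at offsets 9–9.
U+C63E5 → 4-byte form F3 86 8F A5 at offsets 10–13.
Offset 13 falls in char 7's range; it's byte 4 of F3 86 8F A5 = 0xA5.

0xA5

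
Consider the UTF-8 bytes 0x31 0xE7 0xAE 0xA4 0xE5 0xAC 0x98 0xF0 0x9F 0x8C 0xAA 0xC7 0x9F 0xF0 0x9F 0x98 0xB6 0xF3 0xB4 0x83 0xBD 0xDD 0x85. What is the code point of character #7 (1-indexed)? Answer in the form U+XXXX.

U+F40FD

Offset 0: leading byte 0x31 = 00110001 → 1-byte char #1 = 31.
Offset 1: leading byte 0xE7 = 11100111 → 3-byte char #2 = E7 AE A4.
Offset 4: leading byte 0xE5 = 11100101 → 3-byte char #3 = E5 AC 98.
Offset 7: leading byte 0xF0 = 11110000 → 4-byte char #4 = F0 9F 8C AA.
Offset 11: leading byte 0xC7 = 11000111 → 2-byte char #5 = C7 9F.
Offset 13: leading byte 0xF0 = 11110000 → 4-byte char #6 = F0 9F 98 B6.
Offset 17: leading byte 0xF3 = 11110011 → 4-byte char #7 = F3 B4 83 BD.
Leading byte 0xF3 = 11110011 matches 11110xxx → 4-byte sequence.
Byte 1: 0xF3 = 11110011, payload 011 (3 bits).
Byte 2: 0xB4 = 10110100 (10xxxxxx ✓), payload 110100.
Byte 3: 0x83 = 10000011 (10xxxxxx ✓), payload 000011.
Byte 4: 0xBD = 10111101 (10xxxxxx ✓), payload 111101.
Concatenate: 011110100000011111101 = 0xF40FD (21 bits → U+F40FD).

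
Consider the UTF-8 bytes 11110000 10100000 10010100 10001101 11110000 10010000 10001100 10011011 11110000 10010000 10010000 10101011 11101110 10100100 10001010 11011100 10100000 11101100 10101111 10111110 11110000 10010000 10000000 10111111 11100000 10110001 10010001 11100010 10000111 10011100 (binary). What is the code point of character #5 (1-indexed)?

U+0720

Offset 0: leading byte 0xF0 = 11110000 → 4-byte char #1 = F0 A0 94 8D.
Offset 4: leading byte 0xF0 = 11110000 → 4-byte char #2 = F0 90 8C 9B.
Offset 8: leading byte 0xF0 = 11110000 → 4-byte char #3 = F0 90 90 AB.
Offset 12: leading byte 0xEE = 11101110 → 3-byte char #4 = EE A4 8A.
Offset 15: leading byte 0xDC = 11011100 → 2-byte char #5 = DC A0.
Leading byte 0xDC = 11011100 matches 110xxxxx → 2-byte sequence.
Byte 1: 0xDC = 11011100, payload 11100 (5 bits).
Byte 2: 0xA0 = 10100000 (10xxxxxx ✓), payload 100000.
Concatenate: 11100100000 = 0x720 (11 bits → U+0720).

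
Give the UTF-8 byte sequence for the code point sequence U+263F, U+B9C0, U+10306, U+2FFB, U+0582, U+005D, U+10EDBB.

U+263F: 3-byte form → E2 98 BF.
U+B9C0: 3-byte form → EB A7 80.
U+10306: 4-byte form → F0 90 8C 86.
U+2FFB: 3-byte form → E2 BF BB.
U+0582: 2-byte form → D6 82.
U+005D: 1-byte form → 5D.
U+10EDBB: 4-byte form → F4 8E B6 BB.
Concatenated (20 bytes): E2 98 BF EB A7 80 F0 90 8C 86 E2 BF BB D6 82 5D F4 8E B6 BB.

E2 98 BF EB A7 80 F0 90 8C 86 E2 BF BB D6 82 5D F4 8E B6 BB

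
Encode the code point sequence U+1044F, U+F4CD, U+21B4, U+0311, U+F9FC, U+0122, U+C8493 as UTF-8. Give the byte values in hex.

U+1044F: 4-byte form → F0 90 91 8F.
U+F4CD: 3-byte form → EF 93 8D.
U+21B4: 3-byte form → E2 86 B4.
U+0311: 2-byte form → CC 91.
U+F9FC: 3-byte form → EF A7 BC.
U+0122: 2-byte form → C4 A2.
U+C8493: 4-byte form → F3 88 92 93.
Concatenated (21 bytes): F0 90 91 8F EF 93 8D E2 86 B4 CC 91 EF A7 BC C4 A2 F3 88 92 93.

F0 90 91 8F EF 93 8D E2 86 B4 CC 91 EF A7 BC C4 A2 F3 88 92 93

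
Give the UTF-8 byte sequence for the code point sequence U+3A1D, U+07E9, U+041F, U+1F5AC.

E3 A8 9D DF A9 D0 9F F0 9F 96 AC

U+3A1D: 3-byte form → E3 A8 9D.
U+07E9: 2-byte form → DF A9.
U+041F: 2-byte form → D0 9F.
U+1F5AC: 4-byte form → F0 9F 96 AC.
Concatenated (11 bytes): E3 A8 9D DF A9 D0 9F F0 9F 96 AC.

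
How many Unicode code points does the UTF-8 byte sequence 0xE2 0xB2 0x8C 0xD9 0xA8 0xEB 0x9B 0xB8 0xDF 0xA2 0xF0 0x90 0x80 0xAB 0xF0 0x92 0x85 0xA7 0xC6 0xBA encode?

7

Byte at offset 0: 0xE2 = 11100010 → 3-byte char (#1). Advance 3.
Byte at offset 3: 0xD9 = 11011001 → 2-byte char (#2). Advance 2.
Byte at offset 5: 0xEB = 11101011 → 3-byte char (#3). Advance 3.
Byte at offset 8: 0xDF = 11011111 → 2-byte char (#4). Advance 2.
Byte at offset 10: 0xF0 = 11110000 → 4-byte char (#5). Advance 4.
Byte at offset 14: 0xF0 = 11110000 → 4-byte char (#6). Advance 4.
Byte at offset 18: 0xC6 = 11000110 → 2-byte char (#7). Advance 2.
Reached end at offset 20 after 7 code points.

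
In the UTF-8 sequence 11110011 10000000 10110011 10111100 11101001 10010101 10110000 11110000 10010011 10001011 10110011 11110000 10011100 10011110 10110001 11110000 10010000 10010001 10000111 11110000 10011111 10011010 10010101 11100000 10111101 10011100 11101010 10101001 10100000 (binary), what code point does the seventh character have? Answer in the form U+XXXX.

Offset 0: leading byte 0xF3 = 11110011 → 4-byte char #1 = F3 80 B3 BC.
Offset 4: leading byte 0xE9 = 11101001 → 3-byte char #2 = E9 95 B0.
Offset 7: leading byte 0xF0 = 11110000 → 4-byte char #3 = F0 93 8B B3.
Offset 11: leading byte 0xF0 = 11110000 → 4-byte char #4 = F0 9C 9E B1.
Offset 15: leading byte 0xF0 = 11110000 → 4-byte char #5 = F0 90 91 87.
Offset 19: leading byte 0xF0 = 11110000 → 4-byte char #6 = F0 9F 9A 95.
Offset 23: leading byte 0xE0 = 11100000 → 3-byte char #7 = E0 BD 9C.
Leading byte 0xE0 = 11100000 matches 1110xxxx → 3-byte sequence.
Byte 1: 0xE0 = 11100000, payload 0000 (4 bits).
Byte 2: 0xBD = 10111101 (10xxxxxx ✓), payload 111101.
Byte 3: 0x9C = 10011100 (10xxxxxx ✓), payload 011100.
Concatenate: 0000111101011100 = 0xF5C (16 bits → U+0F5C).

U+0F5C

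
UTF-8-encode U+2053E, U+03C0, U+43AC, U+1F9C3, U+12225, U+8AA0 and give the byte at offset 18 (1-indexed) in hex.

0xE8

1-indexed offset 18 is 0-indexed offset 17.
U+2053E → 4-byte form F0 A0 94 BE at offsets 0–3.
U+03C0 → 2-byte form CF 80 at offsets 4–5.
U+43AC → 3-byte form E4 8E AC at offsets 6–8.
U+1F9C3 → 4-byte form F0 9F A7 83 at offsets 9–12.
U+12225 → 4-byte form F0 92 88 A5 at offsets 13–16.
U+8AA0 → 3-byte form E8 AA A0 at offsets 17–19.
Offset 17 falls in char 6's range; it's byte 1 of E8 AA A0 = 0xE8.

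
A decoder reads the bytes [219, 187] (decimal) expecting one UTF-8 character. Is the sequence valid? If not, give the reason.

Leading byte 0xDB = 11011011 → 2-byte form.
Continuation bytes 0xBB=10111011 all match 10xxxxxx.
Decoded value 0x6FB is ≥ 0x80 (shortest form) and not a surrogate.

valid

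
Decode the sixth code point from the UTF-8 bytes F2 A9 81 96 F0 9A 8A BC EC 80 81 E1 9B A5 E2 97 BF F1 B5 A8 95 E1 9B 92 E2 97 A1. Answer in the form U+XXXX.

Offset 0: leading byte 0xF2 = 11110010 → 4-byte char #1 = F2 A9 81 96.
Offset 4: leading byte 0xF0 = 11110000 → 4-byte char #2 = F0 9A 8A BC.
Offset 8: leading byte 0xEC = 11101100 → 3-byte char #3 = EC 80 81.
Offset 11: leading byte 0xE1 = 11100001 → 3-byte char #4 = E1 9B A5.
Offset 14: leading byte 0xE2 = 11100010 → 3-byte char #5 = E2 97 BF.
Offset 17: leading byte 0xF1 = 11110001 → 4-byte char #6 = F1 B5 A8 95.
Leading byte 0xF1 = 11110001 matches 11110xxx → 4-byte sequence.
Byte 1: 0xF1 = 11110001, payload 001 (3 bits).
Byte 2: 0xB5 = 10110101 (10xxxxxx ✓), payload 110101.
Byte 3: 0xA8 = 10101000 (10xxxxxx ✓), payload 101000.
Byte 4: 0x95 = 10010101 (10xxxxxx ✓), payload 010101.
Concatenate: 001110101101000010101 = 0x75A15 (21 bits → U+75A15).

U+75A15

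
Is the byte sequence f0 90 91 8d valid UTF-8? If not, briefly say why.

valid

Leading byte 0xF0 = 11110000 → 4-byte form.
Continuation bytes 0x90=10010000, 0x91=10010001, 0x8D=10001101 all match 10xxxxxx.
Decoded value 0x1044D is ≥ 0x10000 (shortest form) and not a surrogate.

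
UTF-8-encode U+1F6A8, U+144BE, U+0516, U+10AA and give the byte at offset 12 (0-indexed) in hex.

0xAA

U+1F6A8 → 4-byte form F0 9F 9A A8 at offsets 0–3.
U+144BE → 4-byte form F0 94 92 BE at offsets 4–7.
U+0516 → 2-byte form D4 96 at offsets 8–9.
U+10AA → 3-byte form E1 82 AA at offsets 10–12.
Offset 12 falls in char 4's range; it's byte 3 of E1 82 AA = 0xAA.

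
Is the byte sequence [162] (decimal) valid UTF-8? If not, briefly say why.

Byte 0xA2 = 10100010 has the form 10xxxxxx — a continuation byte — but there is no preceding leading byte.

invalid (continuation byte with no leading byte)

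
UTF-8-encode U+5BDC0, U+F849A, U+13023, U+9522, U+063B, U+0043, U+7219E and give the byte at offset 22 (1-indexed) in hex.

1-indexed offset 22 is 0-indexed offset 21.
U+5BDC0 → 4-byte form F1 9B B7 80 at offsets 0–3.
U+F849A → 4-byte form F3 B8 92 9A at offsets 4–7.
U+13023 → 4-byte form F0 93 80 A3 at offsets 8–11.
U+9522 → 3-byte form E9 94 A2 at offsets 12–14.
U+063B → 2-byte form D8 BB at offsets 15–16.
U+0043 → 1-byte form 43 at offsets 17–17.
U+7219E → 4-byte form F1 B2 86 9E at offsets 18–21.
Offset 21 falls in char 7's range; it's byte 4 of F1 B2 86 9E = 0x9E.

0x9E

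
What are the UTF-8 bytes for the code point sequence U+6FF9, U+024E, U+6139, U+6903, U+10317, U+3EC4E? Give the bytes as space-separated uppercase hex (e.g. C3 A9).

U+6FF9: 3-byte form → E6 BF B9.
U+024E: 2-byte form → C9 8E.
U+6139: 3-byte form → E6 84 B9.
U+6903: 3-byte form → E6 A4 83.
U+10317: 4-byte form → F0 90 8C 97.
U+3EC4E: 4-byte form → F0 BE B1 8E.
Concatenated (19 bytes): E6 BF B9 C9 8E E6 84 B9 E6 A4 83 F0 90 8C 97 F0 BE B1 8E.

E6 BF B9 C9 8E E6 84 B9 E6 A4 83 F0 90 8C 97 F0 BE B1 8E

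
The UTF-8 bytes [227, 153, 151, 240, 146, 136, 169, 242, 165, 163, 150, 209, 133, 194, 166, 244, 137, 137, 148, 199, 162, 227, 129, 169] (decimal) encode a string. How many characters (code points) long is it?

8

Byte at offset 0: 0xE3 = 11100011 → 3-byte char (#1). Advance 3.
Byte at offset 3: 0xF0 = 11110000 → 4-byte char (#2). Advance 4.
Byte at offset 7: 0xF2 = 11110010 → 4-byte char (#3). Advance 4.
Byte at offset 11: 0xD1 = 11010001 → 2-byte char (#4). Advance 2.
Byte at offset 13: 0xC2 = 11000010 → 2-byte char (#5). Advance 2.
Byte at offset 15: 0xF4 = 11110100 → 4-byte char (#6). Advance 4.
Byte at offset 19: 0xC7 = 11000111 → 2-byte char (#7). Advance 2.
Byte at offset 21: 0xE3 = 11100011 → 3-byte char (#8). Advance 3.
Reached end at offset 24 after 8 code points.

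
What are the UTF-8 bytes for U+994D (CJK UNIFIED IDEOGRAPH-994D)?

E9 A5 8D

U+994D = 0x994D = 39245 decimal. In range U+0800–U+FFFF → 3-byte form: 1110xxxx 10xxxxxx 10xxxxxx.
Binary (16 bits): 1001100101001101.
Split 4+6+6: 1001 | 100101 | 001101.
Byte 1: 11101001 = 0xE9.
Byte 2: 10100101 = 0xA5.
Byte 3: 10001101 = 0x8D.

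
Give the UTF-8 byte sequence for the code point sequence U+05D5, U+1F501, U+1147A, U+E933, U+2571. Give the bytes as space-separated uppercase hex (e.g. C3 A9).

D7 95 F0 9F 94 81 F0 91 91 BA EE A4 B3 E2 95 B1

U+05D5: 2-byte form → D7 95.
U+1F501: 4-byte form → F0 9F 94 81.
U+1147A: 4-byte form → F0 91 91 BA.
U+E933: 3-byte form → EE A4 B3.
U+2571: 3-byte form → E2 95 B1.
Concatenated (16 bytes): D7 95 F0 9F 94 81 F0 91 91 BA EE A4 B3 E2 95 B1.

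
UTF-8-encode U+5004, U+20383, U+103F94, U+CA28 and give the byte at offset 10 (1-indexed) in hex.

1-indexed offset 10 is 0-indexed offset 9.
U+5004 → 3-byte form E5 80 84 at offsets 0–2.
U+20383 → 4-byte form F0 A0 8E 83 at offsets 3–6.
U+103F94 → 4-byte form F4 83 BE 94 at offsets 7–10.
Offset 9 falls in char 3's range; it's byte 3 of F4 83 BE 94 = 0xBE.

0xBE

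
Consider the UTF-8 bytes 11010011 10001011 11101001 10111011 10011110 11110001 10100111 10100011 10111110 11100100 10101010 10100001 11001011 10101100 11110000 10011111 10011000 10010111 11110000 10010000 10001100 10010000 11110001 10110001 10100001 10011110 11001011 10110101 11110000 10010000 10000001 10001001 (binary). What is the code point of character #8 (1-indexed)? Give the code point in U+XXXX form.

Offset 0: leading byte 0xD3 = 11010011 → 2-byte char #1 = D3 8B.
Offset 2: leading byte 0xE9 = 11101001 → 3-byte char #2 = E9 BB 9E.
Offset 5: leading byte 0xF1 = 11110001 → 4-byte char #3 = F1 A7 A3 BE.
Offset 9: leading byte 0xE4 = 11100100 → 3-byte char #4 = E4 AA A1.
Offset 12: leading byte 0xCB = 11001011 → 2-byte char #5 = CB AC.
Offset 14: leading byte 0xF0 = 11110000 → 4-byte char #6 = F0 9F 98 97.
Offset 18: leading byte 0xF0 = 11110000 → 4-byte char #7 = F0 90 8C 90.
Offset 22: leading byte 0xF1 = 11110001 → 4-byte char #8 = F1 B1 A1 9E.
Leading byte 0xF1 = 11110001 matches 11110xxx → 4-byte sequence.
Byte 1: 0xF1 = 11110001, payload 001 (3 bits).
Byte 2: 0xB1 = 10110001 (10xxxxxx ✓), payload 110001.
Byte 3: 0xA1 = 10100001 (10xxxxxx ✓), payload 100001.
Byte 4: 0x9E = 10011110 (10xxxxxx ✓), payload 011110.
Concatenate: 001110001100001011110 = 0x7185E (21 bits → U+7185E).

U+7185E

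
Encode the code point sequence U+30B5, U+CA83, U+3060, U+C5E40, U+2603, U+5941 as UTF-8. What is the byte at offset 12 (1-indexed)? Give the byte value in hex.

0xB9

1-indexed offset 12 is 0-indexed offset 11.
U+30B5 → 3-byte form E3 82 B5 at offsets 0–2.
U+CA83 → 3-byte form EC AA 83 at offsets 3–5.
U+3060 → 3-byte form E3 81 A0 at offsets 6–8.
U+C5E40 → 4-byte form F3 85 B9 80 at offsets 9–12.
Offset 11 falls in char 4's range; it's byte 3 of F3 85 B9 80 = 0xB9.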